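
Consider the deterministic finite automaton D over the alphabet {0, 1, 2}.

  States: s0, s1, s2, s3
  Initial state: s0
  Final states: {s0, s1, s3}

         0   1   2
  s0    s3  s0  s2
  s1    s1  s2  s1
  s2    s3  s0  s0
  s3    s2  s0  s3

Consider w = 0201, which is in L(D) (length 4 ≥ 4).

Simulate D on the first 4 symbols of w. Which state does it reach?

State sequence: s0 -0-> s3 -2-> s3 -0-> s2 -1-> s0

After reading 4 characters, D is in state s0.

s0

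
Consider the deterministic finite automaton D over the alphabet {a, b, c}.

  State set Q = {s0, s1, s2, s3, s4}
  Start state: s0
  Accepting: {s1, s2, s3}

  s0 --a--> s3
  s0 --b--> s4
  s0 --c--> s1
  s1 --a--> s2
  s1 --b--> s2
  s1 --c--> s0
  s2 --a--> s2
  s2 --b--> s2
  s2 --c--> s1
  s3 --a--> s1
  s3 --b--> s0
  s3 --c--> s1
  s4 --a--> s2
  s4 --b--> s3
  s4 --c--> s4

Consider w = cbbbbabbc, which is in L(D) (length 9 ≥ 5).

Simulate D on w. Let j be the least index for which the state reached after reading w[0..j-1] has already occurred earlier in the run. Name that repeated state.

Run of D on w = c b b b b a b b c:
  step 0: s0  (start)
  step 1: s1  (read c: s0→s1)
  step 2: s2  (read b: s1→s2)
  step 3: s2  (read b: s2→s2)   ← first repeat (s2 seen earlier)
  step 4: s2  (read b: s2→s2)
  step 5: s2  (read b: s2→s2)
  step 6: s2  (read a: s2→s2)
  step 7: s2  (read b: s2→s2)
  step 8: s2  (read b: s2→s2)
  step 9: s1  (read c: s2→s1)

The earliest repeat is at step j = 3: D is in s2, which it already visited at step i = 2.

s2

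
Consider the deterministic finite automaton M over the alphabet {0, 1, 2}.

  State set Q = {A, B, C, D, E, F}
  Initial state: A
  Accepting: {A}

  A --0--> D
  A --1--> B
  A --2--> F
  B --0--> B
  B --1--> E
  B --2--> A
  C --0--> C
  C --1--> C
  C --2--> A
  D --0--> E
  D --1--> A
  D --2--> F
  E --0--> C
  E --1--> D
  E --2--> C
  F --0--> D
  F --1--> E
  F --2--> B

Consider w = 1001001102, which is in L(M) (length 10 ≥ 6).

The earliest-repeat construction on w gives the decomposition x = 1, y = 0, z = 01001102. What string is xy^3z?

xy^3z = 1·0·0·0·01001102 = 100001001102.
Reading y = 0 takes M from B back to B, so after x·y·y·y the machine is still in B, and z then leads to the accepting state A. Hence 100001001102 ∈ L(M).

100001001102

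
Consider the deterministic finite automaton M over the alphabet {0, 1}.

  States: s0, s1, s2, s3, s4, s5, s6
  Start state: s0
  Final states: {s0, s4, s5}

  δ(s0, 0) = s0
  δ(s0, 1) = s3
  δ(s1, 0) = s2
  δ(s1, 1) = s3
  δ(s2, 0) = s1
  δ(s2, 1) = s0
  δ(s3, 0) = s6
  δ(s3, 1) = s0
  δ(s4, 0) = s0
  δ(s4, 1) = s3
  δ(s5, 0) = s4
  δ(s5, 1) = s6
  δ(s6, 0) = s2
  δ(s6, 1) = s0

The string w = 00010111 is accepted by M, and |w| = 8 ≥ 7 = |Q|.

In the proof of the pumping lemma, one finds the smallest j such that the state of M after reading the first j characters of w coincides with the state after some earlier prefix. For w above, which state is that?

s0

Run of M on w = 0 0 0 1 0 1 1 1:
  step 0: s0  (start)
  step 1: s0  (read 0: s0→s0)   ← first repeat (s0 seen earlier)
  step 2: s0  (read 0: s0→s0)
  step 3: s0  (read 0: s0→s0)
  step 4: s3  (read 1: s0→s3)
  step 5: s6  (read 0: s3→s6)
  step 6: s0  (read 1: s6→s0)
  step 7: s3  (read 1: s0→s3)
  step 8: s0  (read 1: s3→s0)

The earliest repeat is at step j = 1: M is in s0, which it already visited at step i = 0.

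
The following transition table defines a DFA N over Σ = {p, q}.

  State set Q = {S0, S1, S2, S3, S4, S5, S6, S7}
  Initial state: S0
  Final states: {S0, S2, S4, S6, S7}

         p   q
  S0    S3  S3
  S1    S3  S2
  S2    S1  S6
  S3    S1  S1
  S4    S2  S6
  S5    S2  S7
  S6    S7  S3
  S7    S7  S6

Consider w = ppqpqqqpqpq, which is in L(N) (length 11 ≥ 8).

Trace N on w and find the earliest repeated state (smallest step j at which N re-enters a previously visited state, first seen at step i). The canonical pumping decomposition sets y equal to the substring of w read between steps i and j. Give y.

qp

Run of N on w = p p q p q q q p q p q:
  step 0: S0  (start)
  step 1: S3  (read p: S0→S3)
  step 2: S1  (read p: S3→S1)
  step 3: S2  (read q: S1→S2)
  step 4: S1  (read p: S2→S1)   ← first repeat (S1 seen earlier)
  step 5: S2  (read q: S1→S2)
  step 6: S6  (read q: S2→S6)
  step 7: S3  (read q: S6→S3)
  step 8: S1  (read p: S3→S1)
  step 9: S2  (read q: S1→S2)
  step 10: S1  (read p: S2→S1)
  step 11: S2  (read q: S1→S2)

So i = 2, j = 4, giving x = w[0:2] = pp, y = w[2:4] = qp, z = w[4:11] = qqqpqpq.
Check: |xy| = 4 ≤ 8 and |y| = 2 ≥ 1. Reading y takes N from S1 back to S1, so every xyⁱz is accepted.
Since N has 8 states, any run of length ≥ 8 visits 8+1 states, so by pigeonhole some state repeats within the first 8 steps — that repeat gives the pumpable loop.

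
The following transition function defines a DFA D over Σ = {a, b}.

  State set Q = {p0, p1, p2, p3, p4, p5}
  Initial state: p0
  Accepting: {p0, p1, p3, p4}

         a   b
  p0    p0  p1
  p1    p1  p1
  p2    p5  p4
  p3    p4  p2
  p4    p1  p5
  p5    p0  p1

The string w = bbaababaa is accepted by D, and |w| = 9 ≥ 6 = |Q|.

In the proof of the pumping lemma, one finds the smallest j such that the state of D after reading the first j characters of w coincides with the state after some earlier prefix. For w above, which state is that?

Run of D on w = b b a a b a b a a:
  step 0: p0  (start)
  step 1: p1  (read b: p0→p1)
  step 2: p1  (read b: p1→p1)   ← first repeat (p1 seen earlier)
  step 3: p1  (read a: p1→p1)
  step 4: p1  (read a: p1→p1)
  step 5: p1  (read b: p1→p1)
  step 6: p1  (read a: p1→p1)
  step 7: p1  (read b: p1→p1)
  step 8: p1  (read a: p1→p1)
  step 9: p1  (read a: p1→p1)

The earliest repeat is at step j = 2: D is in p1, which it already visited at step i = 1.
Since D has 6 states, any run of length ≥ 6 visits 6+1 states, so by pigeonhole some state repeats within the first 6 steps — that repeat gives the pumpable loop.

p1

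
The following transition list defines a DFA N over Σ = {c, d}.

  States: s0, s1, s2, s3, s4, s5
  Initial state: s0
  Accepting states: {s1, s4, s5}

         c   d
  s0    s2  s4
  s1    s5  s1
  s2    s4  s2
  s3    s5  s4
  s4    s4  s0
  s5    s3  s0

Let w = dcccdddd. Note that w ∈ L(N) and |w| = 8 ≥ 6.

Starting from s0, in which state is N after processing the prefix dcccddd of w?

s0

State sequence: s0 -d-> s4 -c-> s4 -c-> s4 -c-> s4 -d-> s0 -d-> s4 -d-> s0

After reading 7 characters, N is in state s0.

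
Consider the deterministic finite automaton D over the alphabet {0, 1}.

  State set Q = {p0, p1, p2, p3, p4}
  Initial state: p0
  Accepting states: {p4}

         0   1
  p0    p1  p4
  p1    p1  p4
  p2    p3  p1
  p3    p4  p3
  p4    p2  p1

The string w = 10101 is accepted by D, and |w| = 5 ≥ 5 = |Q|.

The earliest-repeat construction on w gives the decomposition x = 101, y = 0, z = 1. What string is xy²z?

101001

xy^2z = 101·0·0·1 = 101001.
Reading y = 0 takes D from p1 back to p1, so after x·y·y the machine is still in p1, and z then leads to the accepting state p4. Hence 101001 ∈ L(D).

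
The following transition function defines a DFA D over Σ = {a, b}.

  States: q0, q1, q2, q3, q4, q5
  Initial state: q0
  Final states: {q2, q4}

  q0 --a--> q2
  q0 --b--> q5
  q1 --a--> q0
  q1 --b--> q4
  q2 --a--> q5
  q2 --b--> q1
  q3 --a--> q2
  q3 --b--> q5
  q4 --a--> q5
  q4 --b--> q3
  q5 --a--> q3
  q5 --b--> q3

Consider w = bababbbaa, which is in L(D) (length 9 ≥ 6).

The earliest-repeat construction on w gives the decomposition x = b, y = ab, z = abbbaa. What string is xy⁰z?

xy⁰z = xz = b·abbbaa = babbbaa.
Reading y = ab takes D from q5 back to q5, so after x the machine is still in q5, and z then leads to the accepting state q2. Hence babbbaa ∈ L(D).

babbbaa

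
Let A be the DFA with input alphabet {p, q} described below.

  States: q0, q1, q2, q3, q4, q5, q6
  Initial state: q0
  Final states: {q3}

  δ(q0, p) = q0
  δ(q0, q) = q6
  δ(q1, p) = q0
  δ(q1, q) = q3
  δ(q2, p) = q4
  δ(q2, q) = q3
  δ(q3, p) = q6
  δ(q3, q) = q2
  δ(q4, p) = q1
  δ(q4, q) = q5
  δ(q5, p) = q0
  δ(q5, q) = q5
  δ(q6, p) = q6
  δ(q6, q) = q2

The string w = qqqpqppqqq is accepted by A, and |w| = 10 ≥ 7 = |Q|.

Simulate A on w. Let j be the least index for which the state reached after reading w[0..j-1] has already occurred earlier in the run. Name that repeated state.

q6

State sequence: q0 -q-> q6 -q-> q2 -q-> q3 -p-> q6 -q-> q2 -p-> q4 -p-> q1 -q-> q3 -q-> q2 -q-> q3
First repeat at step 4: q6 was already visited.

The earliest repeat is at step j = 4: A is in q6, which it already visited at step i = 1.
Pumping length from the standard proof: p = 7 (the number of states). The repeated state found above gives |xy| = j ≤ 7 and |y| = j − i ≥ 1.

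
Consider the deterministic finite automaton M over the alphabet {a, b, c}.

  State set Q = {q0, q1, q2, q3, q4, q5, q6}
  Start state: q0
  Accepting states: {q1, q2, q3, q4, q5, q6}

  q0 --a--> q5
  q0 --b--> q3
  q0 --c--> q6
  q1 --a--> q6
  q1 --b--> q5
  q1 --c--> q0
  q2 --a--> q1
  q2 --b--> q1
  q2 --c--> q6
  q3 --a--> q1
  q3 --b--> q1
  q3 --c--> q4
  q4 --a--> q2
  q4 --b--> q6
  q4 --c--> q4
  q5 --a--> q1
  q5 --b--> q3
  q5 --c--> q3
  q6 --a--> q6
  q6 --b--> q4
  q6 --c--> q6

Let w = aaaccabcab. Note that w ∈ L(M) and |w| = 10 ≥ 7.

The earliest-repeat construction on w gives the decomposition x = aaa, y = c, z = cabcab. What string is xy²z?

xy^2z = aaa·c·c·cabcab = aaacccabcab.
Reading y = c takes M from q6 back to q6, so after x·y·y the machine is still in q6, and z then leads to the accepting state q1. Hence aaacccabcab ∈ L(M).

aaacccabcab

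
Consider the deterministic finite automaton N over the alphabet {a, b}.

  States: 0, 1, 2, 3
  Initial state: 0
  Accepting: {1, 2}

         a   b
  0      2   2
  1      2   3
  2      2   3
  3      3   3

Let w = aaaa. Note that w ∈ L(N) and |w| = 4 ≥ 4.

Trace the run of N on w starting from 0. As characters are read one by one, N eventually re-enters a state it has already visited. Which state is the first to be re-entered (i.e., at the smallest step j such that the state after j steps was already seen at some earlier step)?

Run of N on w = a a a a:
  step 0: 0  (start)
  step 1: 2  (read a: 0→2)
  step 2: 2  (read a: 2→2)   ← first repeat (2 seen earlier)
  step 3: 2  (read a: 2→2)
  step 4: 2  (read a: 2→2)

The earliest repeat is at step j = 2: N is in 2, which it already visited at step i = 1.
Since N has 4 states, any run of length ≥ 4 visits 4+1 states, so by pigeonhole some state repeats within the first 4 steps — that repeat gives the pumpable loop.

2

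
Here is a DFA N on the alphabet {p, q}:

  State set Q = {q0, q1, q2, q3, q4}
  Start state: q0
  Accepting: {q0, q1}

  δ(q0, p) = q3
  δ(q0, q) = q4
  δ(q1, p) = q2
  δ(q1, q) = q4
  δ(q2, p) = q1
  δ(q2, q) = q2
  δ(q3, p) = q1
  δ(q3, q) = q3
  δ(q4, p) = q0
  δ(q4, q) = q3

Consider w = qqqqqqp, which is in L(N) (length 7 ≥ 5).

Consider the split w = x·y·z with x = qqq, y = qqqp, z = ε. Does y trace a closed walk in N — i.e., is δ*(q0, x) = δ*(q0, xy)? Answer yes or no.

State sequence: q0 -q-> q4 -q-> q3 -q-> q3 -q-> q3 -q-> q3 -q-> q3 -p-> q1

After x (step 3): q3. After xy (step 7): q1.
They differ (q3 ≠ q1), so y is not a cycle from the state after x; this split is not the one the pumping-lemma construction produces, and pumping y need not keep the string in L(N).

no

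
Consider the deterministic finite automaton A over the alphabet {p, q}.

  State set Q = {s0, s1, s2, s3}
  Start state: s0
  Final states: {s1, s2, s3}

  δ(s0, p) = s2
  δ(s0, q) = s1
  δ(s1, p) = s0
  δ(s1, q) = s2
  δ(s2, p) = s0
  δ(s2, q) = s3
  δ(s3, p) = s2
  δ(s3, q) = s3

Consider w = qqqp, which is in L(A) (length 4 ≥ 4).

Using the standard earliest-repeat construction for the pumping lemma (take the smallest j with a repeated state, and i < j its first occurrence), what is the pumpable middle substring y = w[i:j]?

State sequence: s0 -q-> s1 -q-> s2 -q-> s3 -p-> s2
First repeat at step 4: s2 was already visited.

So i = 2, j = 4, giving x = w[0:2] = qq, y = w[2:4] = qp, z = w[4:4] = ε.
Check: |xy| = 4 ≤ 4 and |y| = 2 ≥ 1. Reading y takes A from s2 back to s2, so every xyⁱz is accepted.

qp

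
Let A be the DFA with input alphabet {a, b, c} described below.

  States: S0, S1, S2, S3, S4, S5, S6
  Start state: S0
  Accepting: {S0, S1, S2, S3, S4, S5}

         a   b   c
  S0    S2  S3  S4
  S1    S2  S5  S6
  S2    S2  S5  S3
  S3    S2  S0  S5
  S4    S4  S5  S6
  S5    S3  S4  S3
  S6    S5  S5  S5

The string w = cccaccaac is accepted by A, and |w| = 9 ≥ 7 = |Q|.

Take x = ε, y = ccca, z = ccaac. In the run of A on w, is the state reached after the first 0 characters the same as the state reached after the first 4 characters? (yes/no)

no

State sequence: S0 -c-> S4 -c-> S6 -c-> S5 -a-> S3

After x (step 0): S0. After xy (step 4): S3.
They differ (S0 ≠ S3), so y is not a cycle from the state after x; this split is not the one the pumping-lemma construction produces, and pumping y need not keep the string in L(A).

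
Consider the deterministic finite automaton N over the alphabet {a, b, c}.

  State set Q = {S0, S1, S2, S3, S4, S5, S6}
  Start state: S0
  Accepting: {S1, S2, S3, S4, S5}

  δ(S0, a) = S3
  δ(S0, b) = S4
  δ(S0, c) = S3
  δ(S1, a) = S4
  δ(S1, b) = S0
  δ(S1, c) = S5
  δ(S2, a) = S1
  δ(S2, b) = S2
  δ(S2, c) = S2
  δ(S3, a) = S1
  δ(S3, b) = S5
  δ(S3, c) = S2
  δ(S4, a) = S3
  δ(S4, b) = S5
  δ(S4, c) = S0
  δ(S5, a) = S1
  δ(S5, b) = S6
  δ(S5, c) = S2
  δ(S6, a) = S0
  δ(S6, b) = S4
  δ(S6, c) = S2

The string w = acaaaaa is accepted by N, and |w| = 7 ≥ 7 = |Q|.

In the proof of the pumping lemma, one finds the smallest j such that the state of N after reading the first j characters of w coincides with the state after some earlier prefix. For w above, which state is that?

Run of N on w = a c a a a a a:
  step 0: S0  (start)
  step 1: S3  (read a: S0→S3)
  step 2: S2  (read c: S3→S2)
  step 3: S1  (read a: S2→S1)
  step 4: S4  (read a: S1→S4)
  step 5: S3  (read a: S4→S3)   ← first repeat (S3 seen earlier)
  step 6: S1  (read a: S3→S1)
  step 7: S4  (read a: S1→S4)

The earliest repeat is at step j = 5: N is in S3, which it already visited at step i = 1.

S3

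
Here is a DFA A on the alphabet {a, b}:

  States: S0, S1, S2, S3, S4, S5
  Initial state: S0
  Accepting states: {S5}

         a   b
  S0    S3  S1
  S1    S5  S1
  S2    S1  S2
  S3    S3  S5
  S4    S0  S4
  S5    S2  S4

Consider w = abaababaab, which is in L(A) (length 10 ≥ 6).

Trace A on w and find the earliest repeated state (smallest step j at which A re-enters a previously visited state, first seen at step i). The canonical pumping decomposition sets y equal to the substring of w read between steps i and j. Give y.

b

Run of A on w = a b a a b a b a a b:
  step 0: S0  (start)
  step 1: S3  (read a: S0→S3)
  step 2: S5  (read b: S3→S5)
  step 3: S2  (read a: S5→S2)
  step 4: S1  (read a: S2→S1)
  step 5: S1  (read b: S1→S1)   ← first repeat (S1 seen earlier)
  step 6: S5  (read a: S1→S5)
  step 7: S4  (read b: S5→S4)
  step 8: S0  (read a: S4→S0)
  step 9: S3  (read a: S0→S3)
  step 10: S5  (read b: S3→S5)

So i = 4, j = 5, giving x = w[0:4] = abaa, y = w[4:5] = b, z = w[5:10] = abaab.
Check: |xy| = 5 ≤ 6 and |y| = 1 ≥ 1. Reading y takes A from S1 back to S1, so every xyⁱz is accepted.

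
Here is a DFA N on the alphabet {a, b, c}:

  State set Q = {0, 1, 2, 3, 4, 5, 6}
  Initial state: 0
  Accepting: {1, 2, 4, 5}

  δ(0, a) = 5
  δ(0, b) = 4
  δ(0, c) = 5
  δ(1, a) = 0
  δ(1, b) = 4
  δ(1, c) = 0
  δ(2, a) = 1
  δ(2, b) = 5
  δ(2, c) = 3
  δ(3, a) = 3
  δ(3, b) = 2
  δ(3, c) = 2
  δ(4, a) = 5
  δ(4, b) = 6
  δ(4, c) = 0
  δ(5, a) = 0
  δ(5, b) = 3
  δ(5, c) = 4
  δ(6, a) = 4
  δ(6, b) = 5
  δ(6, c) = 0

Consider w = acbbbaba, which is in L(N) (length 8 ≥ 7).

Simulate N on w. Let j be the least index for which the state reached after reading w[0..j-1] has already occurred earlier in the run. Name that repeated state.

State sequence: 0 -a-> 5 -c-> 4 -b-> 6 -b-> 5 -b-> 3 -a-> 3 -b-> 2 -a-> 1
First repeat at step 4: 5 was already visited.

The earliest repeat is at step j = 4: N is in 5, which it already visited at step i = 1.
Pumping length from the standard proof: p = 7 (the number of states). The repeated state found above gives |xy| = j ≤ 7 and |y| = j − i ≥ 1.

5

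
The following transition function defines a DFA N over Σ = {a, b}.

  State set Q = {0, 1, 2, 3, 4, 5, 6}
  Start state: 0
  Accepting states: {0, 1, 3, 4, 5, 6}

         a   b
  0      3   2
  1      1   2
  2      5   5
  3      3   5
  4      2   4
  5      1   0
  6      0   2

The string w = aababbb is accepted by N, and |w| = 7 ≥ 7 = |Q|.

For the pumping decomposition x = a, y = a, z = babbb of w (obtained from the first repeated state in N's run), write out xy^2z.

xy^2z = a·a·a·babbb = aaababbb.
Reading y = a takes N from 3 back to 3, so after x·y·y the machine is still in 3, and z then leads to the accepting state 0. Hence aaababbb ∈ L(N).

aaababbb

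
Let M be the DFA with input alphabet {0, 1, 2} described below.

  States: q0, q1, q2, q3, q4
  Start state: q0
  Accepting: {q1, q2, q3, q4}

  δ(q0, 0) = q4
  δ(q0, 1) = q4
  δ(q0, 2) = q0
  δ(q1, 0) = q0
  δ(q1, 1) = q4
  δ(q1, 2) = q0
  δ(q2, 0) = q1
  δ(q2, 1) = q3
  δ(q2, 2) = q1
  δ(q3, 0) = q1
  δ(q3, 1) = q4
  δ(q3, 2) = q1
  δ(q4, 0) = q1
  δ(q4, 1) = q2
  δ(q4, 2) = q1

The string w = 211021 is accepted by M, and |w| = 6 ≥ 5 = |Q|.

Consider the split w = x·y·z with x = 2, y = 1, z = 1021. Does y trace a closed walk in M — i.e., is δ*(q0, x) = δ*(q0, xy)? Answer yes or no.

Run of M on the first 2 characters of w = 2 1:
  step 0: q0  (start)
  step 1: q0  (read 2: q0→q0)
  step 2: q4  (read 1: q0→q4)

After x (step 1): q0. After xy (step 2): q4.
They differ (q0 ≠ q4), so y is not a cycle from the state after x; this split is not the one the pumping-lemma construction produces, and pumping y need not keep the string in L(M).

no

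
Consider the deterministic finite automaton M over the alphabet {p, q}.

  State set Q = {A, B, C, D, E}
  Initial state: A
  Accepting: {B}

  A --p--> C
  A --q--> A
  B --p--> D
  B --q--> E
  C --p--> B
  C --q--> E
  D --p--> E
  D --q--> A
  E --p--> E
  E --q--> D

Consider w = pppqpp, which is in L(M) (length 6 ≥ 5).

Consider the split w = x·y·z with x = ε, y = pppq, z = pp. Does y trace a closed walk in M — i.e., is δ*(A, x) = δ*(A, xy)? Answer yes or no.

yes

State sequence: A -p-> C -p-> B -p-> D -q-> A

After x (step 0): A. After xy (step 4): A.
They match, so y = pppq drives M around a cycle from A back to itself; pumping y any number of times keeps M in A before reading z, and xyⁱz ∈ L(M) for every i ≥ 0.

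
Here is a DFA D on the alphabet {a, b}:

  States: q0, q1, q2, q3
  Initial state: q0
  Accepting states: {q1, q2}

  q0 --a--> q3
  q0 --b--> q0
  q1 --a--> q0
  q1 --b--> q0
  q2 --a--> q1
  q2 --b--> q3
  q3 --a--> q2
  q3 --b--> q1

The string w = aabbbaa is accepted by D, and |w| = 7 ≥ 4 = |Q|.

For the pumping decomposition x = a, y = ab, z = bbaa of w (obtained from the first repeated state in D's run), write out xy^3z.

xy^3z = a·ab·ab·ab·bbaa = aabababbbaa.
Reading y = ab takes D from q3 back to q3, so after x·y·y·y the machine is still in q3, and z then leads to the accepting state q2. Hence aabababbbaa ∈ L(D).

aabababbbaa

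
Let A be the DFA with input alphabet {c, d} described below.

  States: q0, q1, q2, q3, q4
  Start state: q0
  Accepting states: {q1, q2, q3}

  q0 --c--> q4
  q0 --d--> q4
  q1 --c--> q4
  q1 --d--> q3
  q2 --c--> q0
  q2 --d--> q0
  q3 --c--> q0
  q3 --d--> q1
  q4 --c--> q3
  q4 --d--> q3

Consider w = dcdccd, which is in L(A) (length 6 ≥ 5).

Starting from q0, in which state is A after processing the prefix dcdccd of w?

State sequence: q0 -d-> q4 -c-> q3 -d-> q1 -c-> q4 -c-> q3 -d-> q1

After reading 6 characters, A is in state q1.

q1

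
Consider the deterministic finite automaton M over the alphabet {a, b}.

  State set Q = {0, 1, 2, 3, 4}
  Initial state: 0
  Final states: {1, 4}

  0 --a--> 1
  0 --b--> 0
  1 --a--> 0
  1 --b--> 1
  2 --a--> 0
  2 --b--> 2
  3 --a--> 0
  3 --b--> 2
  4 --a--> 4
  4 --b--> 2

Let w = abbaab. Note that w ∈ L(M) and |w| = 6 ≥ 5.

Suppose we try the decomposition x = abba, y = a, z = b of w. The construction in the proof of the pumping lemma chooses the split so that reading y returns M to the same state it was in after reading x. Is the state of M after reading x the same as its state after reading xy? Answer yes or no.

no

Run of M on the first 5 characters of w = a b b a a:
  step 0: 0  (start)
  step 1: 1  (read a: 0→1)
  step 2: 1  (read b: 1→1)
  step 3: 1  (read b: 1→1)
  step 4: 0  (read a: 1→0)
  step 5: 1  (read a: 0→1)

After x (step 4): 0. After xy (step 5): 1.
They differ (0 ≠ 1), so y is not a cycle from the state after x; this split is not the one the pumping-lemma construction produces, and pumping y need not keep the string in L(M).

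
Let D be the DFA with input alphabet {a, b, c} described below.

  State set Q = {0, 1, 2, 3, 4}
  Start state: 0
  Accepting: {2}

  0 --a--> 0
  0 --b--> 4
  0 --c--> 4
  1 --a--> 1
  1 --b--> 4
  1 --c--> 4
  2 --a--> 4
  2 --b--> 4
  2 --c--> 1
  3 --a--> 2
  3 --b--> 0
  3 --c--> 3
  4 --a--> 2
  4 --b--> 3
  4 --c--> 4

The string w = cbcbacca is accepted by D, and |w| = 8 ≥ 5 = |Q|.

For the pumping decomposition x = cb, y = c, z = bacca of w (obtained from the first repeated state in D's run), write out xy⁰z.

xy⁰z = xz = cb·bacca = cbbacca.
Reading y = c takes D from 3 back to 3, so after x the machine is still in 3, and z then leads to the accepting state 2. Hence cbbacca ∈ L(D).

cbbacca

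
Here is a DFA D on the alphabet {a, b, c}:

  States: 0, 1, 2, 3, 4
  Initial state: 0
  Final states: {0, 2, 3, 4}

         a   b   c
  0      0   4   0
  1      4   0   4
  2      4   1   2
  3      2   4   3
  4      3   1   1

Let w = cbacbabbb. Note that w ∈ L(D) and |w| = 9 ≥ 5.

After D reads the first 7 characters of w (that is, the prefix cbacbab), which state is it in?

4

Run of D on the first 7 characters of w = c b a c b a b:
  step 0: 0  (start)
  step 1: 0  (read c: 0→0)
  step 2: 4  (read b: 0→4)
  step 3: 3  (read a: 4→3)
  step 4: 3  (read c: 3→3)
  step 5: 4  (read b: 3→4)
  step 6: 3  (read a: 4→3)
  step 7: 4  (read b: 3→4)

After reading 7 characters, D is in state 4.
(This kind of state-tracing is the core of the pumping-lemma construction: with 5 states, pigeonhole forces a repeat within the first 5 steps.)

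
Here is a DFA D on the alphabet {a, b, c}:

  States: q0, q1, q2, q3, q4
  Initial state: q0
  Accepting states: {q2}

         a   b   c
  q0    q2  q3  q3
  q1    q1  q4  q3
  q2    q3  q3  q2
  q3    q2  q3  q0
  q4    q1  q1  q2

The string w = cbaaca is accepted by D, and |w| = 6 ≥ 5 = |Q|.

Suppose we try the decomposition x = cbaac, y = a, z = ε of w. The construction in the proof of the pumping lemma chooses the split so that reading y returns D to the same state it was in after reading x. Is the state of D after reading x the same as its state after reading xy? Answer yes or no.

no

Run of D on the first 6 characters of w = c b a a c a:
  step 0: q0  (start)
  step 1: q3  (read c: q0→q3)
  step 2: q3  (read b: q3→q3)
  step 3: q2  (read a: q3→q2)
  step 4: q3  (read a: q2→q3)
  step 5: q0  (read c: q3→q0)
  step 6: q2  (read a: q0→q2)

After x (step 5): q0. After xy (step 6): q2.
They differ (q0 ≠ q2), so y is not a cycle from the state after x; this split is not the one the pumping-lemma construction produces, and pumping y need not keep the string in L(D).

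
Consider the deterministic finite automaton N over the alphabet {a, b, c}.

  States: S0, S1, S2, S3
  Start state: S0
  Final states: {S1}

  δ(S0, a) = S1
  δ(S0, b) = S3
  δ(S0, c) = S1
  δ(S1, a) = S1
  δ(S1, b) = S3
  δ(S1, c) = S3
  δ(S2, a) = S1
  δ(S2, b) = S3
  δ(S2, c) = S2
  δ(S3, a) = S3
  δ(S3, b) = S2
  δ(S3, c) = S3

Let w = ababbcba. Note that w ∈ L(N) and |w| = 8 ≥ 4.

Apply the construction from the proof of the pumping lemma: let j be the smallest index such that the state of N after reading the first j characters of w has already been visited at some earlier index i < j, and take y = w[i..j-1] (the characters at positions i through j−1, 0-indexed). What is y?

Run of N on w = a b a b b c b a:
  step 0: S0  (start)
  step 1: S1  (read a: S0→S1)
  step 2: S3  (read b: S1→S3)
  step 3: S3  (read a: S3→S3)   ← first repeat (S3 seen earlier)
  step 4: S2  (read b: S3→S2)
  step 5: S3  (read b: S2→S3)
  step 6: S3  (read c: S3→S3)
  step 7: S2  (read b: S3→S2)
  step 8: S1  (read a: S2→S1)

So i = 2, j = 3, giving x = w[0:2] = ab, y = w[2:3] = a, z = w[3:8] = bbcba.
Check: |xy| = 3 ≤ 4 and |y| = 1 ≥ 1. Reading y takes N from S3 back to S3, so every xyⁱz is accepted.
With |Q| = 4, pigeonhole forces a state repeat no later than step 4; the substring read between the first and second visits to that state can be pumped.

a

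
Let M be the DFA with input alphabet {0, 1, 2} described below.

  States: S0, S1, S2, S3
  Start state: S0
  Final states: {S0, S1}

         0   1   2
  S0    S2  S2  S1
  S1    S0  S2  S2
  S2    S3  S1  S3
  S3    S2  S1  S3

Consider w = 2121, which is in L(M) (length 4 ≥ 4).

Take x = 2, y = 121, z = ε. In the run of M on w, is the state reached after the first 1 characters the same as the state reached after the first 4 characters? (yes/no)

yes

Run of M on the first 4 characters of w = 2 1 2 1:
  step 0: S0  (start)
  step 1: S1  (read 2: S0→S1)
  step 2: S2  (read 1: S1→S2)
  step 3: S3  (read 2: S2→S3)
  step 4: S1  (read 1: S3→S1)

After x (step 1): S1. After xy (step 4): S1.
They match, so y = 121 drives M around a cycle from S1 back to itself; pumping y any number of times keeps M in S1 before reading z, and xyⁱz ∈ L(M) for every i ≥ 0.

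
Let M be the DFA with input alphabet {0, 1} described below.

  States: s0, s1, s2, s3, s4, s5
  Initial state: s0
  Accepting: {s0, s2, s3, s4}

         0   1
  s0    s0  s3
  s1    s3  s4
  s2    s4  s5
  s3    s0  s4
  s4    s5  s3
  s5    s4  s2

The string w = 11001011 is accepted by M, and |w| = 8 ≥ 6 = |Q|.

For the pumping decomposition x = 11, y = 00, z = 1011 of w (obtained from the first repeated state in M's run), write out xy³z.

xy^3z = 11·00·00·00·1011 = 110000001011.
Reading y = 00 takes M from s4 back to s4, so after x·y·y·y the machine is still in s4, and z then leads to the accepting state s4. Hence 110000001011 ∈ L(M).

110000001011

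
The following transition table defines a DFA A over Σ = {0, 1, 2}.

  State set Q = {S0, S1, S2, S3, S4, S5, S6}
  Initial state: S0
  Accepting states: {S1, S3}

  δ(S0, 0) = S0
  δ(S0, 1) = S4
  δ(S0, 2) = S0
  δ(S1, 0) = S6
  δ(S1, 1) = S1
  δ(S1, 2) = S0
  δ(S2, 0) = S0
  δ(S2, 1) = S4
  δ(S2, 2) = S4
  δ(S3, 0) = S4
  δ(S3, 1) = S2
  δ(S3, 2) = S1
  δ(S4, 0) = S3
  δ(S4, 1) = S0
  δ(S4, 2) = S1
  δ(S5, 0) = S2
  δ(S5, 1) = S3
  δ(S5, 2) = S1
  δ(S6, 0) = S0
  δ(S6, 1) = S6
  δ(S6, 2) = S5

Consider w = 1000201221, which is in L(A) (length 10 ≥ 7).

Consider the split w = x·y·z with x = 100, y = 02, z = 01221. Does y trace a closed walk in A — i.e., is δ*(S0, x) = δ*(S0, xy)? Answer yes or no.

no

State sequence: S0 -1-> S4 -0-> S3 -0-> S4 -0-> S3 -2-> S1

After x (step 3): S4. After xy (step 5): S1.
They differ (S4 ≠ S1), so y is not a cycle from the state after x; this split is not the one the pumping-lemma construction produces, and pumping y need not keep the string in L(A).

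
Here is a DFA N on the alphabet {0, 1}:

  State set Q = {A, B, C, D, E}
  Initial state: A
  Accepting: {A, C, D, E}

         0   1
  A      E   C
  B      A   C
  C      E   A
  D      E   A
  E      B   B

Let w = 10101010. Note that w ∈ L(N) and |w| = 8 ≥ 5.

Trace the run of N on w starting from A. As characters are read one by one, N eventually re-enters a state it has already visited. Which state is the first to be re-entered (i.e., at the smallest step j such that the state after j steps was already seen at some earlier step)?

Run of N on w = 1 0 1 0 1 0 1 0:
  step 0: A  (start)
  step 1: C  (read 1: A→C)
  step 2: E  (read 0: C→E)
  step 3: B  (read 1: E→B)
  step 4: A  (read 0: B→A)   ← first repeat (A seen earlier)
  step 5: C  (read 1: A→C)
  step 6: E  (read 0: C→E)
  step 7: B  (read 1: E→B)
  step 8: A  (read 0: B→A)

The earliest repeat is at step j = 4: N is in A, which it already visited at step i = 0.

A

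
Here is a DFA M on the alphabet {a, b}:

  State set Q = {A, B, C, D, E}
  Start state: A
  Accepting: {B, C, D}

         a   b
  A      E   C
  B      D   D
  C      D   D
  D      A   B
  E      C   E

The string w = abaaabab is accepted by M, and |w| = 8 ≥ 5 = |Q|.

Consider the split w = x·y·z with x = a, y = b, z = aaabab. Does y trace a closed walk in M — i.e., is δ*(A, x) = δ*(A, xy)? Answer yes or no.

Run of M on the first 2 characters of w = a b:
  step 0: A  (start)
  step 1: E  (read a: A→E)
  step 2: E  (read b: E→E)

After x (step 1): E. After xy (step 2): E.
They match, so y = b drives M around a cycle from E back to itself; pumping y any number of times keeps M in E before reading z, and xyⁱz ∈ L(M) for every i ≥ 0.

yes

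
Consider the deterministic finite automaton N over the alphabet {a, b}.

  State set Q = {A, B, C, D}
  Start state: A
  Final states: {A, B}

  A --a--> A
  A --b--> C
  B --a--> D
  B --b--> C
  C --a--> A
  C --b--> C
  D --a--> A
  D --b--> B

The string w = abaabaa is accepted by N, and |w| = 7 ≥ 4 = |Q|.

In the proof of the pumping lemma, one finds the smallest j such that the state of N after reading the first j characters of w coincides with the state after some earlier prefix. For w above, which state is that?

State sequence: A -a-> A -b-> C -a-> A -a-> A -b-> C -a-> A -a-> A
First repeat at step 1: A was already visited.

The earliest repeat is at step j = 1: N is in A, which it already visited at step i = 0.
The DFA has 4 states, so the proof of the pumping lemma guarantees a repeated state among the first 4+1 visited; the segment between the two visits is the pumpable y.

A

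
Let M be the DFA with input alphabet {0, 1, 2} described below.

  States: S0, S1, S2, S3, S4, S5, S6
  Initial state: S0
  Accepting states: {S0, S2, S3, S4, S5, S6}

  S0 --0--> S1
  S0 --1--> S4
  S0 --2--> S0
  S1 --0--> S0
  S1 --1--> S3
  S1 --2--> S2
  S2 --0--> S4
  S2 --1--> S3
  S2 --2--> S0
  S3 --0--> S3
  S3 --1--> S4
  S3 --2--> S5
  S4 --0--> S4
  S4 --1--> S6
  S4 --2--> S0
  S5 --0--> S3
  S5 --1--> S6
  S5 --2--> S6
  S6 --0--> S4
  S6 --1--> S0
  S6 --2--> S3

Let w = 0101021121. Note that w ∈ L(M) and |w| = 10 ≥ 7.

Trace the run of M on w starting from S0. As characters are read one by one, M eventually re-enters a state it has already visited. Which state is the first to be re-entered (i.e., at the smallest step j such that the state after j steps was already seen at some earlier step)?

State sequence: S0 -0-> S1 -1-> S3 -0-> S3 -1-> S4 -0-> S4 -2-> S0 -1-> S4 -1-> S6 -2-> S3 -1-> S4
First repeat at step 3: S3 was already visited.

The earliest repeat is at step j = 3: M is in S3, which it already visited at step i = 2.
The DFA has 7 states, so the proof of the pumping lemma guarantees a repeated state among the first 7+1 visited; the segment between the two visits is the pumpable y.

S3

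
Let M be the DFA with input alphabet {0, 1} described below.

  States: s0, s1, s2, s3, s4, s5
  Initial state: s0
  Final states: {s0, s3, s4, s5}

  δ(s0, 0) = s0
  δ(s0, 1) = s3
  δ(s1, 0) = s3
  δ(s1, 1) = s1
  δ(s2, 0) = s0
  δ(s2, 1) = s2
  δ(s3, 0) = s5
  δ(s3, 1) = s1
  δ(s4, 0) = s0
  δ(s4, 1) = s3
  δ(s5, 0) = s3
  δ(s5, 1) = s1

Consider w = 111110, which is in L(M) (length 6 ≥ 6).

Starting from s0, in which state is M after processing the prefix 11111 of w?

s1

State sequence: s0 -1-> s3 -1-> s1 -1-> s1 -1-> s1 -1-> s1

After reading 5 characters, M is in state s1.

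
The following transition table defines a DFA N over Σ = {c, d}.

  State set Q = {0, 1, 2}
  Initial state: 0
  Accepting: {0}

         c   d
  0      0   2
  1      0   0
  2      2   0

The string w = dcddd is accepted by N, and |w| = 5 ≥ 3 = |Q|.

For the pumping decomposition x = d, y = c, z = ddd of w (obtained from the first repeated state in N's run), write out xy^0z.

dddd

xy⁰z = xz = d·ddd = dddd.
Reading y = c takes N from 2 back to 2, so after x the machine is still in 2, and z then leads to the accepting state 0. Hence dddd ∈ L(N).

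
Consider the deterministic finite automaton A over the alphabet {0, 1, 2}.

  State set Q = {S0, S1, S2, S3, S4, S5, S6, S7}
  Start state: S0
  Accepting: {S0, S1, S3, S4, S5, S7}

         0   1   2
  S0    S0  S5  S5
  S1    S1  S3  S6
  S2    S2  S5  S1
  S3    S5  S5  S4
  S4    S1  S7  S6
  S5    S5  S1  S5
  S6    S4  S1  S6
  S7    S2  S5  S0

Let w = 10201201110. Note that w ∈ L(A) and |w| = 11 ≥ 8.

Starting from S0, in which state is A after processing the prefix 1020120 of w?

Run of A on the first 7 characters of w = 1 0 2 0 1 2 0:
  step 0: S0  (start)
  step 1: S5  (read 1: S0→S5)
  step 2: S5  (read 0: S5→S5)
  step 3: S5  (read 2: S5→S5)
  step 4: S5  (read 0: S5→S5)
  step 5: S1  (read 1: S5→S1)
  step 6: S6  (read 2: S1→S6)
  step 7: S4  (read 0: S6→S4)

After reading 7 characters, A is in state S4.
(This kind of state-tracing is the core of the pumping-lemma construction: with 8 states, pigeonhole forces a repeat within the first 8 steps.)

S4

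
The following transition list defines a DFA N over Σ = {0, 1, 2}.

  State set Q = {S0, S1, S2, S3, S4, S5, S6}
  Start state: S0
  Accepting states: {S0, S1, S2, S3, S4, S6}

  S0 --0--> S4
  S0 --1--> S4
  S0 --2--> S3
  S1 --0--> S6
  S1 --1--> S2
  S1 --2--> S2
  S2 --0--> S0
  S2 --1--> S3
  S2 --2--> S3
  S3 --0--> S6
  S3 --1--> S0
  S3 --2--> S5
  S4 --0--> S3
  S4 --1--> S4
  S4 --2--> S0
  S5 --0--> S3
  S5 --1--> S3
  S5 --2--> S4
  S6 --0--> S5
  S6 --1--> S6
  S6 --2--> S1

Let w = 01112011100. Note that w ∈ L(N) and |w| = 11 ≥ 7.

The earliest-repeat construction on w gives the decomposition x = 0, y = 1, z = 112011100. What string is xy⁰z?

xy⁰z = xz = 0·112011100 = 0112011100.
Reading y = 1 takes N from S4 back to S4, so after x the machine is still in S4, and z then leads to the accepting state S6. Hence 0112011100 ∈ L(N).

0112011100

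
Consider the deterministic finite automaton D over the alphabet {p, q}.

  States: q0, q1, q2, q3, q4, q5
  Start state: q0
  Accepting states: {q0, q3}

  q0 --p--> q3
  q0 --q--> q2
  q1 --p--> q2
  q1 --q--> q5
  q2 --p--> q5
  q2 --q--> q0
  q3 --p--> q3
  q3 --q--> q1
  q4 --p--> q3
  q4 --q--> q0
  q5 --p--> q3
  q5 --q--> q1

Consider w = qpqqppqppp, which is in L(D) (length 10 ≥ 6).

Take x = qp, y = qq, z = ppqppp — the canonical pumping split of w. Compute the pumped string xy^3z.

xy^3z = qp·qq·qq·qq·ppqppp = qpqqqqqqppqppp.
Reading y = qq takes D from q5 back to q5, so after x·y·y·y the machine is still in q5, and z then leads to the accepting state q3. Hence qpqqqqqqppqppp ∈ L(D).

qpqqqqqqppqppp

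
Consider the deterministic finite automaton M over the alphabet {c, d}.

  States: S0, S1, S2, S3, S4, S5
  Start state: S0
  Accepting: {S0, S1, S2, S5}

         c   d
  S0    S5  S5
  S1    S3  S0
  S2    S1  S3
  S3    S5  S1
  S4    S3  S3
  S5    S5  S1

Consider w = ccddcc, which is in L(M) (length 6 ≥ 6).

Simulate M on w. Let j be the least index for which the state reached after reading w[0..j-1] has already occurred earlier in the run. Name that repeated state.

State sequence: S0 -c-> S5 -c-> S5 -d-> S1 -d-> S0 -c-> S5 -c-> S5
First repeat at step 2: S5 was already visited.

The earliest repeat is at step j = 2: M is in S5, which it already visited at step i = 1.

S5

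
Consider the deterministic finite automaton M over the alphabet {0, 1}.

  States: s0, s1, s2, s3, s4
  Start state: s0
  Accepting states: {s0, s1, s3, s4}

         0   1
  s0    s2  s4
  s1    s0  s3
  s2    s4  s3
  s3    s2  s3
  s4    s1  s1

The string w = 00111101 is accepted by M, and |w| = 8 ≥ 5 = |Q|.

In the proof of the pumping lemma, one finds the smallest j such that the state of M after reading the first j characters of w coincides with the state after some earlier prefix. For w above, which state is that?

s3

State sequence: s0 -0-> s2 -0-> s4 -1-> s1 -1-> s3 -1-> s3 -1-> s3 -0-> s2 -1-> s3
First repeat at step 5: s3 was already visited.

The earliest repeat is at step j = 5: M is in s3, which it already visited at step i = 4.
Pumping length from the standard proof: p = 5 (the number of states). The repeated state found above gives |xy| = j ≤ 5 and |y| = j − i ≥ 1.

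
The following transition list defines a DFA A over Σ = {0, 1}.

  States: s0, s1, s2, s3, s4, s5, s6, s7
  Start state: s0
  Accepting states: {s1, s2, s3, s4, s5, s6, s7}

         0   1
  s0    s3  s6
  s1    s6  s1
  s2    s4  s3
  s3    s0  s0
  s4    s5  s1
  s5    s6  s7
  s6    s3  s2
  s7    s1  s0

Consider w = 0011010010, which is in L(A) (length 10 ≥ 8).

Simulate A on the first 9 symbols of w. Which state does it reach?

s0

Run of A on the first 9 characters of w = 0 0 1 1 0 1 0 0 1:
  step 0: s0  (start)
  step 1: s3  (read 0: s0→s3)
  step 2: s0  (read 0: s3→s0)
  step 3: s6  (read 1: s0→s6)
  step 4: s2  (read 1: s6→s2)
  step 5: s4  (read 0: s2→s4)
  step 6: s1  (read 1: s4→s1)
  step 7: s6  (read 0: s1→s6)
  step 8: s3  (read 0: s6→s3)
  step 9: s0  (read 1: s3→s0)

After reading 9 characters, A is in state s0.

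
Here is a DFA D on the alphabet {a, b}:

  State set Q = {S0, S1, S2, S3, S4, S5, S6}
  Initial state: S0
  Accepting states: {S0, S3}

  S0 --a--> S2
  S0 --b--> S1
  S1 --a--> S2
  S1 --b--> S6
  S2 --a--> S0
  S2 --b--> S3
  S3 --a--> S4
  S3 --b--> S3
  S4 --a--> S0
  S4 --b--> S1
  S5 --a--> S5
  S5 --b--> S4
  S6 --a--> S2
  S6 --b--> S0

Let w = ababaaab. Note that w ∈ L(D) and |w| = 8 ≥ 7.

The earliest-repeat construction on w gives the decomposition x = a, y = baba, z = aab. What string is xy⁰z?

xy⁰z = xz = a·aab = aaab.
Reading y = baba takes D from S2 back to S2, so after x the machine is still in S2, and z then leads to the accepting state S3. Hence aaab ∈ L(D).

aaab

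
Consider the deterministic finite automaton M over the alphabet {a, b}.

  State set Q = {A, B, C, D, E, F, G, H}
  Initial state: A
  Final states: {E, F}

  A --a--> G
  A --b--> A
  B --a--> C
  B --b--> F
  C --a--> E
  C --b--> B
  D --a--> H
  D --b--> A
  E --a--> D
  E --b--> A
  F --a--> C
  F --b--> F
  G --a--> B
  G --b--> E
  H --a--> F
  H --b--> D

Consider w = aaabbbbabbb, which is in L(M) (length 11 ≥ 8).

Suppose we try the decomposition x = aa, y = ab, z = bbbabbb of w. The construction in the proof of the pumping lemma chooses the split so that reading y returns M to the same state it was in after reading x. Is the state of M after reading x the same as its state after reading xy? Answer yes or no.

yes

State sequence: A -a-> G -a-> B -a-> C -b-> B

After x (step 2): B. After xy (step 4): B.
They match, so y = ab drives M around a cycle from B back to itself; pumping y any number of times keeps M in B before reading z, and xyⁱz ∈ L(M) for every i ≥ 0.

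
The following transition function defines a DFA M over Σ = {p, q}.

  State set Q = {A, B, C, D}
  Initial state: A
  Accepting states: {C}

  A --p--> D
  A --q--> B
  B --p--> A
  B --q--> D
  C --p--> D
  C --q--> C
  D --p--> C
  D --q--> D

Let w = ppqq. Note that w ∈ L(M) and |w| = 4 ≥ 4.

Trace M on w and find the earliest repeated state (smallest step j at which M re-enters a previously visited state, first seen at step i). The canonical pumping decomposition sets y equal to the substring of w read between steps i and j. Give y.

q

Run of M on w = p p q q:
  step 0: A  (start)
  step 1: D  (read p: A→D)
  step 2: C  (read p: D→C)
  step 3: C  (read q: C→C)   ← first repeat (C seen earlier)
  step 4: C  (read q: C→C)

So i = 2, j = 3, giving x = w[0:2] = pp, y = w[2:3] = q, z = w[3:4] = q.
Check: |xy| = 3 ≤ 4 and |y| = 1 ≥ 1. Reading y takes M from C back to C, so every xyⁱz is accepted.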